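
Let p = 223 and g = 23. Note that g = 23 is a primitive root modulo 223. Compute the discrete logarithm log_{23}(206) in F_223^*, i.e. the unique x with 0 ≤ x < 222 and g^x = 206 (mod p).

Baby-step giant-step with m = ceil(sqrt(222)) = 15.
Baby table (23^j mod 223 for j=0..14):
  0:1  1:23  2:83  3:125  4:199  5:117  6:15  7:122
  8:130  9:91  10:86  11:194  12:2  13:46  14:166
Giant step factor: 23^(-15) ≡ 190 (mod 223).
Scan 206·190^i mod 223 for i = 0, 1, …:
  i=0: 206   i=1: 115   i=2: 219   i=3: 132
  i=4: 104   i=5: 136   i=6: 195   i=7: 32
  i=8: 59   i=9: 60   i=10: 27   i=11: 1
Match at i=11, j=0: x = 11·15 + 0 = 165.

165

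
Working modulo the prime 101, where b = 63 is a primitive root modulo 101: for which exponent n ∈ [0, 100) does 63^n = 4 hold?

66

Baby-step giant-step with m = ceil(sqrt(100)) = 10.
Baby table (63^j mod 101 for j=0..9):
  0:1  1:63  2:30  3:72  4:92  5:39  6:33  7:59
  8:81  9:53
Giant step factor: 63^(-10) ≡ 17 (mod 101).
Scan 4·17^i mod 101 for i = 0, 1, …:
  i=0: 4   i=1: 68   i=2: 45   i=3: 58
  i=4: 77   i=5: 97   i=6: 33
Match at i=6, j=6: n = 6·10 + 6 = 66.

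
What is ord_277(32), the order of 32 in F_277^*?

92

The order of 32 must divide p − 1 = 276 = 2^2 · 3 · 23.
Divisors: 1, 2, 3, 4, 6, 12, 23, 46, 69, 92, 138, 276.
Check each in increasing order: 32^1 ≡ 32;  32^2 ≡ 193;  32^3 ≡ 82;  32^4 ≡ 131;  32^6 ≡ 76;  32^12 ≡ 236;  32^23 ≡ 217;  32^46 ≡ 276;  32^69 ≡ 60;  32^92 ≡ 1.
Smallest exponent giving 1 is 92.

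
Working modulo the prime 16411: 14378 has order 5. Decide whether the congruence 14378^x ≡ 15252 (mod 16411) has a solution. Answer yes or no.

⟨14378⟩ has order 5; its elements mod 16411 are {1, 9762, 11164, 13928, 14378}.
15252 is not in this set.

no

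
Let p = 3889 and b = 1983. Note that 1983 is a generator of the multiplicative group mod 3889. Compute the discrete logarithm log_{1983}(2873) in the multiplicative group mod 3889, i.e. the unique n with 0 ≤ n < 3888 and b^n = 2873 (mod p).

Baby-step giant-step with m = ceil(sqrt(3888)) = 63.
Baby table (1983^j mod 3889 for j=0..62):
  0:1  1:1983  2:510  3:190  4:3426  5:3564  6:1099  7:1477
  8:474  9:2693  10:622  11:613  12:2211  13:1510  14:3689  15:78
  16:3003  17:890  18:3153  19:2776  20:1873  21:164  22:2425  23:1971
  24:48  25:1848  26:1146  27:1342  28:1110  29:3845  30:2195  31:894
  32:3307  33:927  34:2633  35:2201  36:1125  37:2478  38:2067  39:3744
  40:251  41:3830  42:3562  43:1022  44:457  45:94  46:3619  47:1272
  48:2304  49:3146  50:562  51:2192  52:2723  53:1777  54:357  55:133
  56:3176  57:1717  58:1936  59:645  60:3443  61:2274  62:1991
Giant step factor: 1983^(-63) ≡ 832 (mod 3889).
Scan 2873·832^i mod 3889 for i = 0, 1, …:
  i=0: 2873   i=1: 2490   i=2: 2732   i=3: 1848
Match at i=3, j=25: n = 3·63 + 25 = 214.

214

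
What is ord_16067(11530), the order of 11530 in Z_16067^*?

The order of 11530 must divide p − 1 = 16066 = 2 · 29 · 277.
Divisors: 1, 2, 29, 58, 277, 554, 8033, 16066.
Check each in increasing order: 11530^1 ≡ 11530;  11530^2 ≡ 2542;  11530^29 ≡ 12485;  11530^58 ≡ 9258;  11530^277 ≡ 13658;  11530^554 ≡ 3094;  11530^8033 ≡ 1.
Smallest exponent giving 1 is 8033.

8033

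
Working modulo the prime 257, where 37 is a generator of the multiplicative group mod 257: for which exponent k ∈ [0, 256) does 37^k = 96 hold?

35

Baby-step giant-step with m = ceil(sqrt(256)) = 16.
Baby table (37^j mod 257 for j=0..15):
  0:1  1:37  2:84  3:24  4:117  5:217  6:62  7:238
  8:68  9:203  10:58  11:90  12:246  13:107  14:104  15:250
Giant step factor: 37^(-16) ≡ 128 (mod 257).
Scan 96·128^i mod 257 for i = 0, 1, …:
  i=0: 96   i=1: 209   i=2: 24
Match at i=2, j=3: k = 2·16 + 3 = 35.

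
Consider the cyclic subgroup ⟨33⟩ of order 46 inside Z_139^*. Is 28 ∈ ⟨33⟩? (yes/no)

no

28 ∈ ⟨33⟩ iff 28^46 ≡ 1 (mod 139), since |⟨33⟩| = 46.
28^46 mod 139 = 96.
Since 96 ≠ 1, 28 does not lie in the subgroup.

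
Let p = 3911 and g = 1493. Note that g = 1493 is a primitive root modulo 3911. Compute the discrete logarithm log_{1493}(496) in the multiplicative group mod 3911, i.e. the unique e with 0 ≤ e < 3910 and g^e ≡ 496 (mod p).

2187

Baby-step giant-step with m = ceil(sqrt(3910)) = 63.
Baby table (1493^j mod 3911 for j=0..62):
  0:1  1:1493  2:3690  3:2482  4:1909  5:2929  6:499  7:1917
  8:3140  9:2642  10:2218  11:2768  12:2608  13:2299  14:2460  15:351
  16:3880  17:649  18:2940  19:1278  20:3397  21:3065  22:175  23:3149
  24:435  25:229  26:1640  27:234  28:1283  29:3040  30:1960  31:852
  32:961  33:3347  34:2724  35:3403  36:290  37:2760  38:2397  39:156
  40:2159  41:723  42:3  43:568  44:3248  45:3535  46:1816  47:965
  48:1497  49:1840  50:1598  51:104  52:2743  53:482  54:2  55:2986
  56:3469  57:1053  58:3818  59:1947  60:998  61:3834  62:2369
Giant step factor: 1493^(-63) ≡ 3817 (mod 3911).
Scan 496·3817^i mod 3911 for i = 0, 1, …:
  i=0: 496   i=1: 308   i=2: 2336   i=3: 3343
  i=4: 2549   i=5: 2876   i=6: 3426   i=7: 2569
  i=8: 996   i=9: 240     …   i=33: 4
  i=34: 3535
Match at i=34, j=45: e = 34·63 + 45 = 2187.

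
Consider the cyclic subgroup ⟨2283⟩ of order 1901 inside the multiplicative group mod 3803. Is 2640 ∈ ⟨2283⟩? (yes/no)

no

2640 ∈ ⟨2283⟩ iff 2640^1901 ≡ 1 (mod 3803), since |⟨2283⟩| = 1901.
2640^1901 mod 3803 = 3802.
Since 3802 ≠ 1, 2640 does not lie in the subgroup.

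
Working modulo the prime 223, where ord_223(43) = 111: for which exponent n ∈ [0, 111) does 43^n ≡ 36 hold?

Successive powers of 43 modulo 223:
  43^0=1  43^1=43  43^2=65  43^3=119  43^4=211  43^5=153
  43^6=112  43^7=133  43^8=144  43^9=171  43^10=217  43^11=188
  43^12=56  43^13=178  43^14=72  43^15=197  43^16=220  43^17=94
  43^18=28  43^19=89  43^20=36
So 43^20 ≡ 36 (mod 223), giving n = 20.

20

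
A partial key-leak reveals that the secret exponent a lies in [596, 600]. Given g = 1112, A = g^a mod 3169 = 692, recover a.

598

Compute 1112^596 mod 3169 = 291, then multiply by 1112 repeatedly:
  1112^596=291  1112^597=354  1112^598=692
Found 692 at exponent 598.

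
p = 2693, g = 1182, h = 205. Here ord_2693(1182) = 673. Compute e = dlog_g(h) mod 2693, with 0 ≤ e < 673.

419

Baby-step giant-step with m = ceil(sqrt(673)) = 26.
Baby table (1182^j mod 2693 for j=0..25):
  0:1  1:1182  2:2150  3:1801  4:1312  5:2309  6:1229  7:1151
  8:517  9:2476  10:2034  11:2032  12:2361  13:754  14:2538  15:2607
  16:682  17:917  18:1308  19:274  20:708  21:2026  22:655  23:1319
  24:2504  25:121
Giant step factor: 1182^(-26) ≡ 625 (mod 2693).
Scan 205·625^i mod 2693 for i = 0, 1, …:
  i=0: 205   i=1: 1554   i=2: 1770   i=3: 2120
  i=4: 44   i=5: 570   i=6: 774   i=7: 1703
  i=8: 640   i=9: 1436     …   i=15: 2558
  i=16: 1801
Match at i=16, j=3: e = 16·26 + 3 = 419.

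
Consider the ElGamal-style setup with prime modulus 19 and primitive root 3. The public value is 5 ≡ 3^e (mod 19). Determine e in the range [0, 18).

4

Successive powers of 3 modulo 19:
  3^0=1  3^1=3  3^2=9  3^3=8  3^4=5
So 3^4 ≡ 5 (mod 19), giving e = 4.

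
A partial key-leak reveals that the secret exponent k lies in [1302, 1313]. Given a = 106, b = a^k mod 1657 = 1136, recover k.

Compute 106^1302 mod 1657 = 199, then multiply by 106 repeatedly:
  106^1302=199  106^1303=1210  106^1304=671  106^1305=1532  106^1306=6
  106^1307=636  106^1308=1136
Found 1136 at exponent 1308.

1308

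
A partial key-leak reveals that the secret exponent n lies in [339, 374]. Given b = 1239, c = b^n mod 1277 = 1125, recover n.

367

Compute 1239^339 mod 1277 = 202, then multiply by 1239 repeatedly:
  1239^339=202  1239^340=1263  1239^341=532  1239^342=216  1239^343=731
  1239^344=316  1239^345=762  1239^346=415  1239^347=831  1239^348=347
  1239^349=861  1239^350=484  1239^351=763  1239^352=377  1239^353=998
  1239^354=386  1239^355=656  1239^356=612  1239^357=1007  1239^358=44
  1239^359=882  1239^360=963  1239^361=439  1239^362=1196  1239^363=524
  1239^364=520  1239^365=672  1239^366=4  1239^367=1125
Found 1125 at exponent 367.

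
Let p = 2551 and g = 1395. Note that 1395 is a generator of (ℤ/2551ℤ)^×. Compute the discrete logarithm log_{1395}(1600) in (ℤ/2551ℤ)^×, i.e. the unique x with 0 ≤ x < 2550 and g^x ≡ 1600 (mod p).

Baby-step giant-step with m = ceil(sqrt(2550)) = 51.
Baby table (1395^j mod 2551 for j=0..50):
  0:1  1:1395  2:2163  3:2103  4:35  5:356  6:1726  7:2177
  8:1225  9:2256  10:1737  11:2216  12:2059  13:2430  14:2122  15:1030
  16:637  17:867  18:291  19:336  20:1887  21:2284  22:2532  23:1556
  24:2270  25:859  26:1886  27:889  28:369  29:2004  30:2235  31:503
  32:160  33:1263  34:1695  35:2299  36:498  37:838  38:652  39:1384
  40:2124  41:1269  42:2412  43:2522  44:361  45:1048  46:237  47:1536
  48:2431  49:966  50:642
Giant step factor: 1395^(-51) ≡ 27 (mod 2551).
Scan 1600·27^i mod 2551 for i = 0, 1, …:
  i=0: 1600   i=1: 2384   i=2: 593   i=3: 705
  i=4: 1178   i=5: 1194   i=6: 1626   i=7: 535
  i=8: 1690   i=9: 2263     …   i=18: 460
  i=19: 2216
Match at i=19, j=11: x = 19·51 + 11 = 980.

980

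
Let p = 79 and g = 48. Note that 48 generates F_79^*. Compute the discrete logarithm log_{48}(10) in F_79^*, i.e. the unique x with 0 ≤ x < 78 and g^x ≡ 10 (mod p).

36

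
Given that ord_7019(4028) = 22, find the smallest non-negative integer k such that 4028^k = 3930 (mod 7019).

5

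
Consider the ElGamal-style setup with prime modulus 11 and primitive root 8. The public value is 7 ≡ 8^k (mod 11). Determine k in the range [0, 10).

9

Successive powers of 8 modulo 11:
  8^0=1  8^1=8  8^2=9  8^3=6  8^4=4  8^5=10
  8^6=3  8^7=2  8^8=5  8^9=7
So 8^9 ≡ 7 (mod 11), giving k = 9.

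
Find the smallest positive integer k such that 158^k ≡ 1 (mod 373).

62

The order of 158 must divide p − 1 = 372 = 2^2 · 3 · 31.
Divisors: 1, 2, 3, 4, 6, 12, 31, 62, 93, 124, 186, 372.
Check each in increasing order: 158^1 ≡ 158;  158^2 ≡ 346;  158^3 ≡ 210;  158^4 ≡ 356;  158^6 ≡ 86;  158^12 ≡ 309;  158^31 ≡ 372;  158^62 ≡ 1.
Smallest exponent giving 1 is 62.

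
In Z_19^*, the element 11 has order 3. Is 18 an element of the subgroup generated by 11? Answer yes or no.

no

⟨11⟩ has order 3; its elements mod 19 are {1, 7, 11}.
18 is not in this set.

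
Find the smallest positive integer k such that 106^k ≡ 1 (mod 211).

210

The order of 106 must divide p − 1 = 210 = 2 · 3 · 5 · 7.
Divisors: 1, 2, 3, 5, 6, 7, 10, 14, 15, 21, 30, 35, 42, 70, 105, 210.
Check each in increasing order: 106^1 ≡ 106;  106^2 ≡ 53;  106^3 ≡ 132;  106^5 ≡ 33;  106^6 ≡ 122;  106^7 ≡ 61;  106^10 ≡ 34;  106^14 ≡ 134;  106^15 ≡ 67;  106^21 ≡ 156;  106^30 ≡ 58;  106^35 ≡ 15;  106^42 ≡ 71;  106^70 ≡ 14;  106^105 ≡ 210;  106^210 ≡ 1.
Smallest exponent giving 1 is 210.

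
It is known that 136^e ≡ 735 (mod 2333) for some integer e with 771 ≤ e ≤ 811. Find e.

Compute 136^771 mod 2333 = 1829, then multiply by 136 repeatedly:
  136^771=1829  136^772=1446  136^773=684  136^774=2037  136^775=1738
  136^776=735
Found 735 at exponent 776.

776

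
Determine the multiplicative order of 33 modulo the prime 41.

20

The order of 33 must divide p − 1 = 40 = 2^3 · 5.
Divisors: 1, 2, 4, 5, 8, 10, 20, 40.
Check each in increasing order: 33^1 ≡ 33;  33^2 ≡ 23;  33^4 ≡ 37;  33^5 ≡ 32;  33^8 ≡ 16;  33^10 ≡ 40;  33^20 ≡ 1.
Smallest exponent giving 1 is 20.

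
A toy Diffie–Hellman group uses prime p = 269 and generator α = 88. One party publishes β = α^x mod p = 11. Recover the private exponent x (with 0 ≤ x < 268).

70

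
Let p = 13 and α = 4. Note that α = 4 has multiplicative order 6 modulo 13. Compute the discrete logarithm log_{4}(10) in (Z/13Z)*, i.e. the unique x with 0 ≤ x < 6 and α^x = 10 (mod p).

Successive powers of 4 modulo 13:
  4^0=1  4^1=4  4^2=3  4^3=12  4^4=9  4^5=10
So 4^5 ≡ 10 (mod 13), giving x = 5.

5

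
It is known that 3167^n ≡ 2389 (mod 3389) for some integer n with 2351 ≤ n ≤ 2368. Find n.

2357

Compute 3167^2351 mod 3389 = 528, then multiply by 3167 repeatedly:
  3167^2351=528  3167^2352=1399  3167^2353=1210  3167^2354=2500  3167^2355=796
  3167^2356=2905  3167^2357=2389
Found 2389 at exponent 2357.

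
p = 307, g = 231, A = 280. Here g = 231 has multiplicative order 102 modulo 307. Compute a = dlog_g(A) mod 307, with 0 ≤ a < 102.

72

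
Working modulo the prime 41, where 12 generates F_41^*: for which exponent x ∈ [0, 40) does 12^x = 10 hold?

24

Successive powers of 12 modulo 41:
  12^0=1  12^1=12  12^2=21  12^3=6  12^4=31  12^5=3
  12^6=36  12^7=22  12^8=18  12^9=11  12^10=9  12^11=26
  12^12=25  12^13=13  12^14=33  12^15=27  12^16=37  12^17=34
  12^18=39  12^19=17  12^20=40  12^21=29  12^22=20  12^23=35
  12^24=10
So 12^24 ≡ 10 (mod 41), giving x = 24.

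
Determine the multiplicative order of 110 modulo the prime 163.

The order of 110 must divide p − 1 = 162 = 2 · 3^4.
Divisors: 1, 2, 3, 6, 9, 18, 27, 54, 81, 162.
Check each in increasing order: 110^1 ≡ 110;  110^2 ≡ 38;  110^3 ≡ 105;  110^6 ≡ 104;  110^9 ≡ 162;  110^18 ≡ 1.
Smallest exponent giving 1 is 18.

18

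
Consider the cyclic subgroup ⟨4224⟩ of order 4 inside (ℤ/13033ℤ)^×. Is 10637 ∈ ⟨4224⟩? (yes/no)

no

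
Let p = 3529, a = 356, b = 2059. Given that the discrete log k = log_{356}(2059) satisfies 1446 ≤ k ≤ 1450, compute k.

1450

Compute 356^1446 mod 3529 = 113, then multiply by 356 repeatedly:
  356^1446=113  356^1447=1409  356^1448=486  356^1449=95  356^1450=2059
Found 2059 at exponent 1450.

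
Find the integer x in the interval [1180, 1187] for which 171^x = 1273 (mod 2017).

1186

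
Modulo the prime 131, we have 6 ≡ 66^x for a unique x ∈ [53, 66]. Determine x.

Compute 66^53 mod 131 = 96, then multiply by 66 repeatedly:
  66^53=96  66^54=48  66^55=24  66^56=12  66^57=6
Found 6 at exponent 57.

57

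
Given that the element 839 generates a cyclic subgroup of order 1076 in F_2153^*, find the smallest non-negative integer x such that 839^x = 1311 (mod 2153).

Successive powers of 839 modulo 2153:
  839^0=1  839^1=839  839^2=2043  839^3=289  839^4=1335  839^5=505
  839^6=1707  839^7=428  839^8=1694  839^9=286  839^10=971  839^11=835
  839^12=840  839^13=729  839^14=179  839^15=1624  839^16=1840  839^17=59
  839^18=2135  839^19=2122  839^20=1980  839^21=1257  839^22=1806  839^23=1675
  839^24=1569  839^25=908  839^26=1803  839^27=1311
So 839^27 ≡ 1311 (mod 2153), giving x = 27.

27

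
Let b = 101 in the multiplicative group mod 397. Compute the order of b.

The order of 101 must divide p − 1 = 396 = 2^2 · 3^2 · 11.
Divisors: 1, 2, 3, 4, 6, 9, 11, 12, 18, 22, 33, 36, 44, 66, 99, 132, 198, 396.
Check each in increasing order: 101^1 ≡ 101;  101^2 ≡ 276;  101^3 ≡ 86;  101^4 ≡ 349;  101^6 ≡ 250;  101^9 ≡ 62;  101^11 ≡ 41;  101^12 ≡ 171;  101^18 ≡ 271;  101^22 ≡ 93;  101^33 ≡ 240;  101^36 ≡ 393;  101^44 ≡ 312;  101^66 ≡ 35;  101^99 ≡ 63;  101^132 ≡ 34;  101^198 ≡ 396;  101^396 ≡ 1.
Smallest exponent giving 1 is 396.

396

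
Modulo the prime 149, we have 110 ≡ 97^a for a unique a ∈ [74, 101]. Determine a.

90

Compute 97^74 mod 149 = 148, then multiply by 97 repeatedly:
  97^74=148  97^75=52  97^76=127  97^77=101  97^78=112
  97^79=136  97^80=80  97^81=12  97^82=121  97^83=115
  97^84=129  97^85=146  97^86=7  97^87=83  97^88=5
  97^89=38  97^90=110
Found 110 at exponent 90.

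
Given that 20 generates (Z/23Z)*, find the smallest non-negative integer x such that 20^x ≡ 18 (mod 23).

20

Successive powers of 20 modulo 23:
  20^0=1  20^1=20  20^2=9  20^3=19  20^4=12  20^5=10
  20^6=16  20^7=21  20^8=6  20^9=5  20^10=8  20^11=22
  20^12=3  20^13=14  20^14=4  20^15=11  20^16=13  20^17=7
  20^18=2  20^19=17  20^20=18
So 20^20 ≡ 18 (mod 23), giving x = 20.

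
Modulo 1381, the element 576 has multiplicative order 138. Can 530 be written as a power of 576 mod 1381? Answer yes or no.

530 ∈ ⟨576⟩ iff 530^138 ≡ 1 (mod 1381), since |⟨576⟩| = 138.
530^138 mod 1381 = 1.
Since 1 = 1, 530 lies in the subgroup.

yes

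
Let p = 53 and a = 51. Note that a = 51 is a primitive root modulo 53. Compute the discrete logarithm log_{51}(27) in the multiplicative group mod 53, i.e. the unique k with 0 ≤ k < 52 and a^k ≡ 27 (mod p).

Baby-step giant-step with m = ceil(sqrt(52)) = 8.
Baby table (51^j mod 53 for j=0..7):
  0:1  1:51  2:4  3:45  4:16  5:21  6:11  7:31
Giant step factor: 51^(-8) ≡ 47 (mod 53).
Scan 27·47^i mod 53 for i = 0, 1, …:
  i=0: 27   i=1: 50   i=2: 18   i=3: 51
Match at i=3, j=1: k = 3·8 + 1 = 25.

25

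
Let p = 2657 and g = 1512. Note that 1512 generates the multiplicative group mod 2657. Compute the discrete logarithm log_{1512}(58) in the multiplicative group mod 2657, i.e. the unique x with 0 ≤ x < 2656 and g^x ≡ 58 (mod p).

1725

Baby-step giant-step with m = ceil(sqrt(2656)) = 52.
Baby table (1512^j mod 2657 for j=0..51):
  0:1  1:1512  2:1124  3:1665  4:1301  5:932  6:974  7:710
  8:92  9:940  10:2442  11:1731  12:127  13:720  14:1927  15:1552
  16:493  17:1456  18:1476  19:2489  20:1056  21:2472  22:1922  23:1963
  24:187  25:1102  26:285  27:486  28:1500  29:1579  30:1462  31:2577
  32:1262  33:418  34:2307  35:2200  36:2493  37:1790  38:1654  39:611
  40:1853  41:1258  42:2341  43:468  44:854  45:2603  46:719  47:415
  48:428  49:1485  50:155  51:544
Giant step factor: 1512^(-52) ≡ 1617 (mod 2657).
Scan 58·1617^i mod 2657 for i = 0, 1, …:
  i=0: 58   i=1: 791   i=2: 1030   i=3: 2228
  i=4: 2441   i=5: 1452   i=6: 1753   i=7: 2239
  i=8: 1629   i=9: 1006     …   i=32: 2605
  i=33: 940
Match at i=33, j=9: x = 33·52 + 9 = 1725.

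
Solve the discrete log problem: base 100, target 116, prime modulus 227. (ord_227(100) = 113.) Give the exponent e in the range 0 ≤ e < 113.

104

Baby-step giant-step with m = ceil(sqrt(113)) = 11.
Baby table (100^j mod 227 for j=0..10):
  0:1  1:100  2:12  3:65  4:144  5:99  6:139  7:53
  8:79  9:182  10:40
Giant step factor: 100^(-11) ≡ 161 (mod 227).
Scan 116·161^i mod 227 for i = 0, 1, …:
  i=0: 116   i=1: 62   i=2: 221   i=3: 169
  i=4: 196   i=5: 3   i=6: 29   i=7: 129
  i=8: 112   i=9: 99
Match at i=9, j=5: e = 9·11 + 5 = 104.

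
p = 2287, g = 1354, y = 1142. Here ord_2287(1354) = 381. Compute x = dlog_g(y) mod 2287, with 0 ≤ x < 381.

Baby-step giant-step with m = ceil(sqrt(381)) = 20.
Baby table (1354^j mod 2287 for j=0..19):
  0:1  1:1354  2:1429  3:64  4:2037  5:2263  6:1809  7:9
  8:751  9:1426  10:576  11:37  12:2071  13:272  14:81  15:2185
  16:1399  17:610  18:333  19:343
Giant step factor: 1354^(-20) ≡ 554 (mod 2287).
Scan 1142·554^i mod 2287 for i = 0, 1, …:
  i=0: 1142   i=1: 1456   i=2: 1600   i=3: 1331
  i=4: 960   i=5: 1256   i=6: 576
Match at i=6, j=10: x = 6·20 + 10 = 130.

130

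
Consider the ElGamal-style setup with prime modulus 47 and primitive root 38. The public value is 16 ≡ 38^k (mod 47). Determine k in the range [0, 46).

34

Baby-step giant-step with m = ceil(sqrt(46)) = 7.
Baby table (38^j mod 47 for j=0..6):
  0:1  1:38  2:34  3:23  4:28  5:30  6:12
Giant step factor: 38^(-7) ≡ 10 (mod 47).
Scan 16·10^i mod 47 for i = 0, 1, …:
  i=0: 16   i=1: 19   i=2: 2   i=3: 20
  i=4: 12
Match at i=4, j=6: k = 4·7 + 6 = 34.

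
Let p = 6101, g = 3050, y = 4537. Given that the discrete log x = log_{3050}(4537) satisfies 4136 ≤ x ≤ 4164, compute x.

Compute 3050^4136 mod 6101 = 5946, then multiply by 3050 repeatedly:
  3050^4136=5946  3050^4137=3128  3050^4138=4537
Found 4537 at exponent 4138.

4138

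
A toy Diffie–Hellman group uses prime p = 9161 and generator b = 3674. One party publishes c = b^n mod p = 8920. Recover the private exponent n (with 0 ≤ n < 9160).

1274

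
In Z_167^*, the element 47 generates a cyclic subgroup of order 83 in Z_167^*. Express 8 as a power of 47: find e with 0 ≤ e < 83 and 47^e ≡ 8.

Successive powers of 47 modulo 167:
  47^0=1  47^1=47  47^2=38  47^3=116  47^4=108  47^5=66
  47^6=96  47^7=3  47^8=141  47^9=114  47^10=14  47^11=157
  47^12=31  47^13=121  47^14=9  47^15=89  47^16=8
So 47^16 ≡ 8 (mod 167), giving e = 16.

16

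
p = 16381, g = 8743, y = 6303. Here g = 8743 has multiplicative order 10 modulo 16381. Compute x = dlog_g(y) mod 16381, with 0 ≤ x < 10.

2

Successive powers of 8743 modulo 16381:
  8743^0=1  8743^1=8743  8743^2=6303
So 8743^2 ≡ 6303 (mod 16381), giving x = 2.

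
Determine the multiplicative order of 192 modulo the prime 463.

The order of 192 must divide p − 1 = 462 = 2 · 3 · 7 · 11.
Divisors: 1, 2, 3, 6, 7, 11, 14, 21, 22, 33, 42, 66, 77, 154, 231, 462.
Check each in increasing order: 192^1 ≡ 192;  192^2 ≡ 287;  192^3 ≡ 7;  192^6 ≡ 49;  192^7 ≡ 148;  192^11 ≡ 285;  192^14 ≡ 143;  192^21 ≡ 329;  192^22 ≡ 200;  192^33 ≡ 51;  192^42 ≡ 362;  192^66 ≡ 286;  192^77 ≡ 22;  192^154 ≡ 21;  192^231 ≡ 462;  192^462 ≡ 1.
Smallest exponent giving 1 is 462.

462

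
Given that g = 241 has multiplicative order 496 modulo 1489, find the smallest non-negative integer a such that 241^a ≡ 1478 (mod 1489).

438

Baby-step giant-step with m = ceil(sqrt(496)) = 23.
Baby table (241^j mod 1489 for j=0..22):
  0:1  1:241  2:10  3:921  4:100  5:276  6:1000  7:1271
  8:1066  9:798  10:237  11:535  12:881  13:883  14:1365  15:1385
  16:249  17:449  18:1001  19:23  20:1076  21:230  22:337
Giant step factor: 241^(-23) ≡ 1030 (mod 1489).
Scan 1478·1030^i mod 1489 for i = 0, 1, …:
  i=0: 1478   i=1: 582   i=2: 882   i=3: 170
  i=4: 887   i=5: 853   i=6: 80   i=7: 505
  i=8: 489   i=9: 388     …   i=18: 392
  i=19: 241
Match at i=19, j=1: a = 19·23 + 1 = 438.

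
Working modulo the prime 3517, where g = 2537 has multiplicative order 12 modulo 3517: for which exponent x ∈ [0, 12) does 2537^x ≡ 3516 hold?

6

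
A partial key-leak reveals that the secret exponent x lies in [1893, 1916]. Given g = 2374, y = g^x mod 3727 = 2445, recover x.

Compute 2374^1893 mod 3727 = 1235, then multiply by 2374 repeatedly:
  2374^1893=1235  2374^1894=2468  2374^1895=188  2374^1896=2799  2374^1897=3312
  2374^1898=2445
Found 2445 at exponent 1898.

1898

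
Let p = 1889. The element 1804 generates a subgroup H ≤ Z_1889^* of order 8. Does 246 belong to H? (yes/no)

no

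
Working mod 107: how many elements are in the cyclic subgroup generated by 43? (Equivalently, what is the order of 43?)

The order of 43 must divide p − 1 = 106 = 2 · 53.
Divisors: 1, 2, 53, 106.
Check each in increasing order: 43^1 ≡ 43;  43^2 ≡ 30;  43^53 ≡ 106;  43^106 ≡ 1.
Smallest exponent giving 1 is 106.

106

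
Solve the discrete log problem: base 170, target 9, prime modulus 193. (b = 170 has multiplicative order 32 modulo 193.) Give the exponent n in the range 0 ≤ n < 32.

20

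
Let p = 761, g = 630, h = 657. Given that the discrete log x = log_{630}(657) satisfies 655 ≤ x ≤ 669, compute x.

667

Compute 630^655 mod 761 = 462, then multiply by 630 repeatedly:
  630^655=462  630^656=358  630^657=284  630^658=85  630^659=280
  630^660=609  630^661=126  630^662=236  630^663=285  630^664=715
  630^665=699  630^666=512  630^667=657
Found 657 at exponent 667.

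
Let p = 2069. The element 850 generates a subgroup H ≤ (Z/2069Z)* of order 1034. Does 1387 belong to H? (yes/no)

yes

1387 ∈ ⟨850⟩ iff 1387^1034 ≡ 1 (mod 2069), since |⟨850⟩| = 1034.
1387^1034 mod 2069 = 1.
Since 1 = 1, 1387 lies in the subgroup.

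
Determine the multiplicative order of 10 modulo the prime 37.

The order of 10 must divide p − 1 = 36 = 2^2 · 3^2.
Divisors: 1, 2, 3, 4, 6, 9, 12, 18, 36.
Check each in increasing order: 10^1 ≡ 10;  10^2 ≡ 26;  10^3 ≡ 1.
Smallest exponent giving 1 is 3.

3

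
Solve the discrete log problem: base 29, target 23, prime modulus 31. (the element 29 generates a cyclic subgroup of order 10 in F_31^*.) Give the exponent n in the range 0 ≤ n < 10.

Successive powers of 29 modulo 31:
  29^0=1  29^1=29  29^2=4  29^3=23
So 29^3 ≡ 23 (mod 31), giving n = 3.

3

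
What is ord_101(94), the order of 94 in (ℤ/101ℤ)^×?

The order of 94 must divide p − 1 = 100 = 2^2 · 5^2.
Divisors: 1, 2, 4, 5, 10, 20, 25, 50, 100.
Check each in increasing order: 94^1 ≡ 94;  94^2 ≡ 49;  94^4 ≡ 78;  94^5 ≡ 60;  94^10 ≡ 65;  94^20 ≡ 84;  94^25 ≡ 91;  94^50 ≡ 100;  94^100 ≡ 1.
Smallest exponent giving 1 is 100.

100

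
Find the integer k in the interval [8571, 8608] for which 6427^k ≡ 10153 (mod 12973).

Compute 6427^8571 mod 12973 = 3404, then multiply by 6427 repeatedly:
  6427^8571=3404  6427^8572=5030  6427^8573=12067  6427^8574=2015  6427^8575=3351
  6427^8576=1697  6427^8577=9299  6427^8578=11035  6427^8579=11527  6427^8580=8199
  6427^8581=11620  6427^8582=9152  6427^8583=322  6427^8584=6787  6427^8585=4823
  6427^8586=4924  6427^8587=5401  6427^8588=9452  6427^8589=8418  6427^8590=5076
  6427^8591=9330  6427^8592=2704  6427^8593=7761  6427^8594=11735  6427^8595=8796
  6427^8596=8531  6427^8597=4839  6427^8598=3972  6427^8599=10153
Found 10153 at exponent 8599.

8599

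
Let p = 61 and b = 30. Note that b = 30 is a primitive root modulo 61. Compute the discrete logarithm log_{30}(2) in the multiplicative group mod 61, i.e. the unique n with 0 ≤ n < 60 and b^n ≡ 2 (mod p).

Baby-step giant-step with m = ceil(sqrt(60)) = 8.
Baby table (30^j mod 61 for j=0..7):
  0:1  1:30  2:46  3:38  4:42  5:40  6:41  7:10
Giant step factor: 30^(-8) ≡ 12 (mod 61).
Scan 2·12^i mod 61 for i = 0, 1, …:
  i=0: 2   i=1: 24   i=2: 44   i=3: 40
Match at i=3, j=5: n = 3·8 + 5 = 29.

29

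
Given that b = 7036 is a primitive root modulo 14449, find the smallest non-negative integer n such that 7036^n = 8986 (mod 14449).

11022

Baby-step giant-step with m = ceil(sqrt(14448)) = 121.
Baby table (7036^j mod 14449 for j=0..120):
  0:1  1:7036  2:3022  3:8313  4:716  5:9524  6:10851  7:13569
  8:6941  9:13705  10:10203  11:5676  12:13749  13:1909  14:8603  15:3847
  16:4515  17:8638  18:4474  19:9142  20:10613  21:636  22:10155  23:275
  24:13183  25:7457  26:3133  27:9063  28:3831  29:7531  30:3633  31:1507
  32:12135  33:2719  34:408  35:9786  36:4811  37:10638  38:3148  39:13460
  40:5814  41:2185  42:14373  43:14326  44:1512  45:3968  46:3380  47:13075
  48:13366  49:9084  50:7097  51:13197  52:4818  53:2094  54:9853  55:13855
  56:10826  57:11057  58:3636  59:8166  60:6752  61:13209  62:2556  63:9460
  64:8466  65:7998  66:9522  67:11228  68:7525  69:4764  70:12273  71:5604
  72:12872  73:1060  74:2476  75:10091  76:12339  77:7612  78:10038  79:656
  80:6385  81:2919  82:6055  83:7328  84:5776  85:9348  86:680  87:1861
  88:3202  89:3281  90:10063  91:3168  92:9690  93:8458  94:9506  95:14244
  96:2520  97:1797  98:817  99:12159  100:12644  101:691  102:7012  103:7546
  104:8030  105:3490  106:6789  107:13459  108:13227  109:13612  110:6060  111:13610
  112:6437  113:7566  114:4260  115:6134  116:14110  117:13330  118:1421  119:13897
  120:2909
Giant step factor: 7036^(-121) ≡ 1767 (mod 14449).
Scan 8986·1767^i mod 14449 for i = 0, 1, …:
  i=0: 8986   i=1: 13260   i=2: 8591   i=3: 8847
  i=4: 13280   i=5: 584   i=6: 6049   i=7: 10772
  i=8: 4791   i=9: 13032     …   i=90: 1009
  i=91: 5676
Match at i=91, j=11: n = 91·121 + 11 = 11022.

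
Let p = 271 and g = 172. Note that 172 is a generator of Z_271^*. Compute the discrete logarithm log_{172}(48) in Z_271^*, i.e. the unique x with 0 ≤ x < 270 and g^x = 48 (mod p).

Successive powers of 172 modulo 271:
  172^0=1  172^1=172  172^2=45  172^3=152  172^4=128  172^5=65
  172^6=69  172^7=215  172^8=124  172^9=190  172^10=160  172^11=149
  172^12=154  172^13=201  172^14=155  172^15=102  172^16=200  172^17=254
  172^18=57  172^19=48
So 172^19 ≡ 48 (mod 271), giving x = 19.

19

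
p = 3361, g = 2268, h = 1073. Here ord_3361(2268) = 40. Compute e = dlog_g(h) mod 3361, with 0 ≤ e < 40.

31

Successive powers of 2268 modulo 3361:
  2268^0=1  2268^1=2268  2268^2=1494  2268^3=504  2268^4=332  2268^5=112
  2268^6=1941  2268^7=2639  2268^8=2672  2268^9=213  2268^10=2461  2268^11=2288
  2268^12=3161  2268^13=135  2268^14=329  2268^15=30  2268^16=820  2268^17=1127
  2268^18=1676  2268^19=3238  2268^20=3360  2268^21=1093  2268^22=1867  2268^23=2857
  2268^24=3029  2268^25=3249  2268^26=1420  2268^27=722  2268^28=689  2268^29=3148
  2268^30=900  2268^31=1073
So 2268^31 ≡ 1073 (mod 3361), giving e = 31.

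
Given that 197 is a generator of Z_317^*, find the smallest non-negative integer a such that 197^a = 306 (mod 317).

Baby-step giant-step with m = ceil(sqrt(316)) = 18.
Baby table (197^j mod 317 for j=0..17):
  0:1  1:197  2:135  3:284  4:156  5:300  6:138  7:241
  8:244  9:201  10:289  11:190  12:24  13:290  14:70  15:159
  16:257  17:226
Giant step factor: 197^(-18) ≡ 96 (mod 317).
Scan 306·96^i mod 317 for i = 0, 1, …:
  i=0: 306   i=1: 212   i=2: 64   i=3: 121
  i=4: 204   i=5: 247   i=6: 254   i=7: 292
  i=8: 136   i=9: 59     …   i=13: 145
  i=14: 289
Match at i=14, j=10: a = 14·18 + 10 = 262.

262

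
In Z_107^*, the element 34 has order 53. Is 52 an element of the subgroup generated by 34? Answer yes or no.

52 ∈ ⟨34⟩ iff 52^53 ≡ 1 (mod 107), since |⟨34⟩| = 53.
52^53 mod 107 = 1.
Since 1 = 1, 52 lies in the subgroup.

yes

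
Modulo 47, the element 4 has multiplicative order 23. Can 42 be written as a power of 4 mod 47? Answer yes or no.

⟨4⟩ has order 23; its elements mod 47 are {1, 2, 3, 4, 6, 7, 8, 9, 12, 14, 16, 17, 18, 21, 24, 25, 27, 28, 32, 34, 36, 37, 42}.
42 is in this set.

yes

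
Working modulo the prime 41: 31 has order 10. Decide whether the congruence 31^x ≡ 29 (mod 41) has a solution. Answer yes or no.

no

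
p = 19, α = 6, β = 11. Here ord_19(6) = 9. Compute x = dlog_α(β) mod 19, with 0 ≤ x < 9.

6

Successive powers of 6 modulo 19:
  6^0=1  6^1=6  6^2=17  6^3=7  6^4=4  6^5=5
  6^6=11
So 6^6 ≡ 11 (mod 19), giving x = 6.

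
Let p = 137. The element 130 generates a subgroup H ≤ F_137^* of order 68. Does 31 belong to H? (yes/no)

no

31 ∈ ⟨130⟩ iff 31^68 ≡ 1 (mod 137), since |⟨130⟩| = 68.
31^68 mod 137 = 136.
Since 136 ≠ 1, 31 does not lie in the subgroup.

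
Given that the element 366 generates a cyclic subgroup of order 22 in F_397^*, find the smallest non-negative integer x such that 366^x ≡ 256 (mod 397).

6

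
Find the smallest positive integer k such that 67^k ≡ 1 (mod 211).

14

The order of 67 must divide p − 1 = 210 = 2 · 3 · 5 · 7.
Divisors: 1, 2, 3, 5, 6, 7, 10, 14, 15, 21, 30, 35, 42, 70, 105, 210.
Check each in increasing order: 67^1 ≡ 67;  67^2 ≡ 58;  67^3 ≡ 88;  67^5 ≡ 40;  67^6 ≡ 148;  67^7 ≡ 210;  67^10 ≡ 123;  67^14 ≡ 1.
Smallest exponent giving 1 is 14.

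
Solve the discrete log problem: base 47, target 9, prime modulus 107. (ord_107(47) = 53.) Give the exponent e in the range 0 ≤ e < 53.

23

Baby-step giant-step with m = ceil(sqrt(53)) = 8.
Baby table (47^j mod 107 for j=0..7):
  0:1  1:47  2:69  3:33  4:53  5:30  6:19  7:37
Giant step factor: 47^(-8) ≡ 4 (mod 107).
Scan 9·4^i mod 107 for i = 0, 1, …:
  i=0: 9   i=1: 36   i=2: 37
Match at i=2, j=7: e = 2·8 + 7 = 23.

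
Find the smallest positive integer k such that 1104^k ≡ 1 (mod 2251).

2250

The order of 1104 must divide p − 1 = 2250 = 2 · 3^2 · 5^3.
Divisors: 1, 2, 3, 5, 6, 9, 10, 15, 18, 25, 30, 45, 50, 75, 90, 125, 150, 225, 250, 375, 450, 750, 1125, 2250.
Check each in increasing order: 1104^1 ≡ 1104;  1104^2 ≡ 1025;  1104^3 ≡ 1598;  1104^5 ≡ 1473;  1104^6 ≡ 970;  1104^9 ≡ 1372;  1104^10 ≡ 2016;  1104^15 ≡ 499;  1104^18 ≡ 548;  1104^25 ≡ 2038;  1104^30 ≡ 1391;  1104^45 ≡ 801;  1104^50 ≡ 349;  1104^75 ≡ 2197;  1104^90 ≡ 66;  1104^125 ≡ 1413;  1104^150 ≡ 665;  1104^225 ≡ 106;  1104^250 ≡ 2183;  1104^375 ≡ 709;  1104^450 ≡ 2232;  1104^750 ≡ 708;  1104^1125 ≡ 2250;  1104^2250 ≡ 1.
Smallest exponent giving 1 is 2250.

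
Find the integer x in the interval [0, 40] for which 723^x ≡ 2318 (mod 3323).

39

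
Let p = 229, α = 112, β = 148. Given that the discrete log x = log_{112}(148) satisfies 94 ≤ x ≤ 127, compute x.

Compute 112^94 mod 229 = 56, then multiply by 112 repeatedly:
  112^94=56  112^95=89  112^96=121  112^97=41  112^98=12
  112^99=199  112^100=75  112^101=156  112^102=68  112^103=59
  112^104=196  112^105=197  112^106=80  112^107=29  112^108=42
  112^109=124  112^110=148
Found 148 at exponent 110.

110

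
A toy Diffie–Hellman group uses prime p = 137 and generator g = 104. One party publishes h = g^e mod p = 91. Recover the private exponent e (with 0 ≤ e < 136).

Successive powers of 104 modulo 137:
  104^0=1  104^1=104  104^2=130  104^3=94  104^4=49  104^5=27
  104^6=68  104^7=85  104^8=72  104^9=90  104^10=44  104^11=55
  104^12=103  104^13=26  104^14=101  104^15=92  104^16=115  104^17=41
  104^18=17  104^19=124  104^20=18  104^21=91
So 104^21 ≡ 91 (mod 137), giving e = 21.

21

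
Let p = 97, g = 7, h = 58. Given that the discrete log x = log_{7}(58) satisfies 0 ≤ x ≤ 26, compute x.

17

Compute 7^0 mod 97 = 1, then multiply by 7 repeatedly:
  7^0=1  7^1=7  7^2=49  7^3=52  7^4=73
  7^5=26  7^6=85  7^7=13  7^8=91  7^9=55
  7^10=94  7^11=76  7^12=47  7^13=38  7^14=72
  7^15=19  7^16=36  7^17=58
Found 58 at exponent 17.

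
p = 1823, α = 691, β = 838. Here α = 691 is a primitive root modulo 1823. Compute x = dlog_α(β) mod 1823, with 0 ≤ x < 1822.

1145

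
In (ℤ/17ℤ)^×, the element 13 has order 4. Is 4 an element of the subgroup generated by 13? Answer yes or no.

4 ∈ ⟨13⟩ iff 4^4 ≡ 1 (mod 17), since |⟨13⟩| = 4.
4^4 mod 17 = 1.
Since 1 = 1, 4 lies in the subgroup.

yes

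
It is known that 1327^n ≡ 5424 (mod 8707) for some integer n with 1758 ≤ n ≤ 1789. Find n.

Compute 1327^1758 mod 8707 = 7760, then multiply by 1327 repeatedly:
  1327^1758=7760  1327^1759=5846  1327^1760=8412  1327^1761=350  1327^1762=2979
  1327^1763=155  1327^1764=5424
Found 5424 at exponent 1764.

1764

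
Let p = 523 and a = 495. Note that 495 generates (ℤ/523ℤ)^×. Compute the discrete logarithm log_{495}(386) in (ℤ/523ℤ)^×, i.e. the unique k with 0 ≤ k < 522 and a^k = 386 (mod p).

69

Baby-step giant-step with m = ceil(sqrt(522)) = 23.
Baby table (495^j mod 523 for j=0..22):
  0:1  1:495  2:261  3:14  4:131  5:516  6:196  7:265
  8:425  9:129  10:49  11:197  12:237  13:163  14:143  15:180
  16:190  17:433  18:428  19:45  20:309  21:239  22:107
Giant step factor: 495^(-23) ≡ 372 (mod 523).
Scan 386·372^i mod 523 for i = 0, 1, …:
  i=0: 386   i=1: 290   i=2: 142   i=3: 1
Match at i=3, j=0: k = 3·23 + 0 = 69.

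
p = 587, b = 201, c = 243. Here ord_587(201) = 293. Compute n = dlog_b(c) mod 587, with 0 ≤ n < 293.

Baby-step giant-step with m = ceil(sqrt(293)) = 18.
Baby table (201^j mod 587 for j=0..17):
  0:1  1:201  2:485  3:43  4:425  5:310  6:88  7:78
  8:416  9:262  10:419  11:278  12:113  13:407  14:214  15:163
  16:478  17:397
Giant step factor: 201^(-18) ≡ 218 (mod 587).
Scan 243·218^i mod 587 for i = 0, 1, …:
  i=0: 243   i=1: 144   i=2: 281   i=3: 210
  i=4: 581   i=5: 453   i=6: 138   i=7: 147
  i=8: 348   i=9: 141   i=10: 214
Match at i=10, j=14: n = 10·18 + 14 = 194.

194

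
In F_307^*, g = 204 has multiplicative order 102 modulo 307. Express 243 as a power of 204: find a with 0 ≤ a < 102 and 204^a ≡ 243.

Successive powers of 204 modulo 307:
  204^0=1  204^1=204  204^2=171  204^3=193  204^4=76  204^5=154
  204^6=102  204^7=239  204^8=250  204^9=38  204^10=77  204^11=51
  204^12=273  204^13=125  204^14=19  204^15=192  204^16=179  204^17=290
  204^18=216  204^19=163  204^20=96  204^21=243
So 204^21 ≡ 243 (mod 307), giving a = 21.

21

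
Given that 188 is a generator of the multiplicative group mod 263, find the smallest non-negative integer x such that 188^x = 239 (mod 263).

Baby-step giant-step with m = ceil(sqrt(262)) = 17.
Baby table (188^j mod 263 for j=0..16):
  0:1  1:188  2:102  3:240  4:147  5:21  6:3  7:38
  8:43  9:194  10:178  11:63  12:9  13:114  14:129  15:56
  16:8
Giant step factor: 188^(-17) ≡ 231 (mod 263).
Scan 239·231^i mod 263 for i = 0, 1, …:
  i=0: 239   i=1: 242   i=2: 146   i=3: 62
  i=4: 120   i=5: 105   i=6: 59   i=7: 216
  i=8: 189   i=9: 1
Match at i=9, j=0: x = 9·17 + 0 = 153.

153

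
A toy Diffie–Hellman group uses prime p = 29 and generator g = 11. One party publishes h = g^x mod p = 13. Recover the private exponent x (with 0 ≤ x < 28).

Successive powers of 11 modulo 29:
  11^0=1  11^1=11  11^2=5  11^3=26  11^4=25  11^5=14
  11^6=9  11^7=12  11^8=16  11^9=2  11^10=22  11^11=10
  11^12=23  11^13=21  11^14=28  11^15=18  11^16=24  11^17=3
  11^18=4  11^19=15  11^20=20  11^21=17  11^22=13
So 11^22 ≡ 13 (mod 29), giving x = 22.

22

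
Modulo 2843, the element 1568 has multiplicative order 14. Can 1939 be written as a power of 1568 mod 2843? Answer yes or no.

yes

⟨1568⟩ has order 14; its elements mod 2843 are {1, 217, 571, 904, 1185, 1242, 1275, 1568, 1601, 1658, 1939, 2272, 2626, 2842}.
1939 is in this set.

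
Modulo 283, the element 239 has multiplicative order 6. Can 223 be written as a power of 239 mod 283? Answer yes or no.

223 ∈ ⟨239⟩ iff 223^6 ≡ 1 (mod 283), since |⟨239⟩| = 6.
223^6 mod 283 = 230.
Since 230 ≠ 1, 223 does not lie in the subgroup.

no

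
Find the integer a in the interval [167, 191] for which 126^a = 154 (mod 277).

172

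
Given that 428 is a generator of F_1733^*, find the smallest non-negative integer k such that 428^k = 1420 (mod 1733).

755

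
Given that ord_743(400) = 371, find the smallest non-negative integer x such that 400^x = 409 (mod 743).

309

Baby-step giant-step with m = ceil(sqrt(371)) = 20.
Baby table (400^j mod 743 for j=0..19):
  0:1  1:400  2:255  3:209  4:384  5:542  6:587  7:12
  8:342  9:88  10:279  11:150  12:560  13:357  14:144  15:389
  16:313  17:376  18:314  19:33
Giant step factor: 400^(-20) ≡ 585 (mod 743).
Scan 409·585^i mod 743 for i = 0, 1, …:
  i=0: 409   i=1: 19   i=2: 713   i=3: 282
  i=4: 24   i=5: 666   i=6: 278   i=7: 656
  i=8: 372   i=9: 664     …   i=14: 291
  i=15: 88
Match at i=15, j=9: x = 15·20 + 9 = 309.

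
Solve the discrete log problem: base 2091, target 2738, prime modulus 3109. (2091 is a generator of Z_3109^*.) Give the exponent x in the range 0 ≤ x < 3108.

1443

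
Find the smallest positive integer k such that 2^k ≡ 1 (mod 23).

11

The order of 2 must divide p − 1 = 22 = 2 · 11.
Divisors: 1, 2, 11, 22.
Check each in increasing order: 2^1 ≡ 2;  2^2 ≡ 4;  2^11 ≡ 1.
Smallest exponent giving 1 is 11.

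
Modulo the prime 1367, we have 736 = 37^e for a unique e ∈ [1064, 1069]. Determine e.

Compute 37^1064 mod 1367 = 368, then multiply by 37 repeatedly:
  37^1064=368  37^1065=1313  37^1066=736
Found 736 at exponent 1066.

1066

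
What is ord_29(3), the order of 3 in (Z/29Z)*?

The order of 3 must divide p − 1 = 28 = 2^2 · 7.
Divisors: 1, 2, 4, 7, 14, 28.
Check each in increasing order: 3^1 ≡ 3;  3^2 ≡ 9;  3^4 ≡ 23;  3^7 ≡ 12;  3^14 ≡ 28;  3^28 ≡ 1.
Smallest exponent giving 1 is 28.

28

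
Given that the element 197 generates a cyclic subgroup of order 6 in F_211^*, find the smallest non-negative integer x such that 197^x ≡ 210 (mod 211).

Successive powers of 197 modulo 211:
  197^0=1  197^1=197  197^2=196  197^3=210
So 197^3 ≡ 210 (mod 211), giving x = 3.

3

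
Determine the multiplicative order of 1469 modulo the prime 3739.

623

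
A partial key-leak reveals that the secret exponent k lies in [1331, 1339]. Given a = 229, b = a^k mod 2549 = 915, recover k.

Compute 229^1331 mod 2549 = 1723, then multiply by 229 repeatedly:
  229^1331=1723  229^1332=2021  229^1333=1440  229^1334=939  229^1335=915
Found 915 at exponent 1335.

1335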